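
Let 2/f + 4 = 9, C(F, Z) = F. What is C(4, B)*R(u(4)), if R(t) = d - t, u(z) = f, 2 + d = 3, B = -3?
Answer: 12/5 ≈ 2.4000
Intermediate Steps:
d = 1 (d = -2 + 3 = 1)
f = 2/5 (f = 2/(-4 + 9) = 2/5 ≈ 0.40000)
u(z) = 2/5
R(t) = 1 - t
C(4, B)*R(u(4)) = 4*(1 - 1*2/5) = 4*(1 - 2/5) = 4*(3/5) = 12/5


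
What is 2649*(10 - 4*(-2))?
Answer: 47682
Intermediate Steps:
2649*(10 - 4*(-2)) = 2649*(10 - 1*(-8)) = 2649*(10 + 8) = 2649*18 = 47682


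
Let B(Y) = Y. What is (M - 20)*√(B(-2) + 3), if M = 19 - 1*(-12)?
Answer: 11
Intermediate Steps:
M = 31 (M = 19 + 12 = 31)
(M - 20)*√(B(-2) + 3) = (31 - 20)*√(-2 + 3) = 11*√1 = 11*1 = 11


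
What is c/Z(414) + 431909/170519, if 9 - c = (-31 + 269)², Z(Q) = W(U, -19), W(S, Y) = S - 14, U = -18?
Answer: 9671164653/5456608 ≈ 1772.4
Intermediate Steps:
W(S, Y) = -14 + S
Z(Q) = -32 (Z(Q) = -14 - 18 = -32)
c = -56635 (c = 9 - (-31 + 269)² = 9 - 1*238² = 9 - 1*56644 = 9 - 56644 = -56635)
c/Z(414) + 431909/170519 = -56635/(-32) + 431909/170519 = -56635*(-1/32) + 431909*(1/170519) = 56635/32 + 431909/170519 = 9671164653/5456608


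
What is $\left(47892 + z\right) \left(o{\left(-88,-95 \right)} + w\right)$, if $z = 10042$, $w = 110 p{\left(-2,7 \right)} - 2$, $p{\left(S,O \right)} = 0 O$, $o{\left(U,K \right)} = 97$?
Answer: $5503730$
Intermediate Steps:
$p{\left(S,O \right)} = 0$
$w = -2$ ($w = 110 \cdot 0 - 2 = 0 - 2 = -2$)
$\left(47892 + z\right) \left(o{\left(-88,-95 \right)} + w\right) = \left(47892 + 10042\right) \left(97 - 2\right) = 57934 \cdot 95 = 5503730$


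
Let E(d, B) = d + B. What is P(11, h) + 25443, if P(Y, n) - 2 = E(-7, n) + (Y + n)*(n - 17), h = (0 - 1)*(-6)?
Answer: 25257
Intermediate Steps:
E(d, B) = B + d
h = 6 (h = -1*(-6) = 6)
P(Y, n) = -5 + n + (-17 + n)*(Y + n) (P(Y, n) = 2 + ((n - 7) + (Y + n)*(n - 17)) = 2 + ((-7 + n) + (Y + n)*(-17 + n)) = 2 + ((-7 + n) + (-17 + n)*(Y + n)) = 2 + (-7 + n + (-17 + n)*(Y + n)) = -5 + n + (-17 + n)*(Y + n))
P(11, h) + 25443 = (-5 + 6² - 17*11 - 16*6 + 11*6) + 25443 = (-5 + 36 - 187 - 96 + 66) + 25443 = -186 + 25443 = 25257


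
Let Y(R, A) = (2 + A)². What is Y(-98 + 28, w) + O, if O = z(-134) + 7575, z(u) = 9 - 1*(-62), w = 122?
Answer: 23022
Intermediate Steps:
z(u) = 71 (z(u) = 9 + 62 = 71)
O = 7646 (O = 71 + 7575 = 7646)
Y(-98 + 28, w) + O = (2 + 122)² + 7646 = 124² + 7646 = 15376 + 7646 = 23022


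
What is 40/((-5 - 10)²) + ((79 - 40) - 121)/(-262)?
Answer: 2893/5895 ≈ 0.49076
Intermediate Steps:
40/((-5 - 10)²) + ((79 - 40) - 121)/(-262) = 40/((-15)²) + (39 - 121)*(-1/262) = 40/225 - 82*(-1/262) = 40*(1/225) + 41/131 = 8/45 + 41/131 = 2893/5895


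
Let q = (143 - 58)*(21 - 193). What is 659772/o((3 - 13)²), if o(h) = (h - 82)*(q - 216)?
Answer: -18327/7418 ≈ -2.4706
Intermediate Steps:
q = -14620 (q = 85*(-172) = -14620)
o(h) = 1216552 - 14836*h (o(h) = (h - 82)*(-14620 - 216) = (-82 + h)*(-14836) = 1216552 - 14836*h)
659772/o((3 - 13)²) = 659772/(1216552 - 14836*(3 - 13)²) = 659772/(1216552 - 14836*(-10)²) = 659772/(1216552 - 14836*100) = 659772/(1216552 - 1483600) = 659772/(-267048) = 659772*(-1/267048) = -18327/7418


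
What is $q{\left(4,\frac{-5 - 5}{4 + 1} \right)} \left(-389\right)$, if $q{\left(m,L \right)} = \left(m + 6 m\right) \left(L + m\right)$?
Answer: $-21784$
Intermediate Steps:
$q{\left(m,L \right)} = 7 m \left(L + m\right)$
$q{\left(4,\frac{-5 - 5}{4 + 1} \right)} \left(-389\right) = 7 \cdot 4 \left(\frac{-5 - 5}{4 + 1} + 4\right) \left(-389\right) = 7 \cdot 4 \left(- \frac{10}{5} + 4\right) \left(-389\right) = 7 \cdot 4 \left(\left(-10\right) \frac{1}{5} + 4\right) \left(-389\right) = 7 \cdot 4 \left(-2 + 4\right) \left(-389\right) = 7 \cdot 4 \cdot 2 \left(-389\right) = 56 \left(-389\right) = -21784$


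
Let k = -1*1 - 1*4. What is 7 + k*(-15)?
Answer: 82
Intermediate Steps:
k = -5 (k = -1 - 4 = -5)
7 + k*(-15) = 7 - 5*(-15) = 7 + 75 = 82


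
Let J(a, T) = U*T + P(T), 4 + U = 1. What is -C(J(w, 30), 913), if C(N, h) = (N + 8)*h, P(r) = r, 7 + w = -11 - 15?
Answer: 47476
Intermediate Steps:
U = -3 (U = -4 + 1 = -3)
w = -33 (w = -7 + (-11 - 15) = -7 - 26 = -33)
J(a, T) = -2*T (J(a, T) = -3*T + T = -2*T)
C(N, h) = h*(8 + N) (C(N, h) = (8 + N)*h = h*(8 + N))
-C(J(w, 30), 913) = -913*(8 - 2*30) = -913*(8 - 60) = -913*(-52) = -1*(-47476) = 47476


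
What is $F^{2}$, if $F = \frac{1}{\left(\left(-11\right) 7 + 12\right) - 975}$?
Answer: $\frac{1}{1081600} \approx 9.2456 \cdot 10^{-7}$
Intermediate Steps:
$F = - \frac{1}{1040}$ ($F = \frac{1}{\left(-77 + 12\right) - 975} = \frac{1}{-65 - 975} = \frac{1}{-1040} = - \frac{1}{1040} \approx -0.00096154$)
$F^{2} = \left(- \frac{1}{1040}\right)^{2} = \frac{1}{1081600}$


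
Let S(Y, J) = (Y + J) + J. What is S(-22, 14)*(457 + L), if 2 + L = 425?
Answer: 5280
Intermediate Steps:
L = 423 (L = -2 + 425 = 423)
S(Y, J) = Y + 2*J (S(Y, J) = (J + Y) + J = Y + 2*J)
S(-22, 14)*(457 + L) = (-22 + 2*14)*(457 + 423) = (-22 + 28)*880 = 6*880 = 5280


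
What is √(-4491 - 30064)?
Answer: I*√34555 ≈ 185.89*I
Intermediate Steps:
√(-4491 - 30064) = √(-34555) = I*√34555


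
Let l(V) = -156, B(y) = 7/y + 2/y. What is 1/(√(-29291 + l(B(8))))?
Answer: -I*√29447/29447 ≈ -0.0058275*I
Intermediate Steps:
B(y) = 9/y
1/(√(-29291 + l(B(8)))) = 1/(√(-29291 - 156)) = 1/(√(-29447)) = 1/(I*√29447) = -I*√29447/29447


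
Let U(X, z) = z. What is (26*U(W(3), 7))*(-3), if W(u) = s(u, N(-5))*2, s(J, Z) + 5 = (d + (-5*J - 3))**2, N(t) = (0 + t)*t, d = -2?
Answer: -546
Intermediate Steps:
N(t) = t**2 (N(t) = t*t = t**2)
s(J, Z) = -5 + (-5 - 5*J)**2 (s(J, Z) = -5 + (-2 + (-5*J - 3))**2 = -5 + (-2 + (-3 - 5*J))**2 = -5 + (-5 - 5*J)**2)
W(u) = -10 + 50*(1 + u)**2 (W(u) = (-5 + 25*(1 + u)**2)*2 = -10 + 50*(1 + u)**2)
(26*U(W(3), 7))*(-3) = (26*7)*(-3) = 182*(-3) = -546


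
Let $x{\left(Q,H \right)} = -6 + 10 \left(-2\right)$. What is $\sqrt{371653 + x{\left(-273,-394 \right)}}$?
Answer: $\sqrt{371627} \approx 609.61$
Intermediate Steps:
$x{\left(Q,H \right)} = -26$ ($x{\left(Q,H \right)} = -6 - 20 = -26$)
$\sqrt{371653 + x{\left(-273,-394 \right)}} = \sqrt{371653 - 26} = \sqrt{371627}$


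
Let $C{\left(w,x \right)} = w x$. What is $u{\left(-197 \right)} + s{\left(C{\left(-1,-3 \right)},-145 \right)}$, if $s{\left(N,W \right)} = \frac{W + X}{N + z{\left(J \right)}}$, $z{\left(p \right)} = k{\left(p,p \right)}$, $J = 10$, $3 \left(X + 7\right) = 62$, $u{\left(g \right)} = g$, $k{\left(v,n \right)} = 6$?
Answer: $- \frac{5713}{27} \approx -211.59$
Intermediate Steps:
$X = \frac{41}{3}$ ($X = -7 + \frac{1}{3} \cdot 62 = -7 + \frac{62}{3} = \frac{41}{3} \approx 13.667$)
$z{\left(p \right)} = 6$
$s{\left(N,W \right)} = \frac{\frac{41}{3} + W}{6 + N}$ ($s{\left(N,W \right)} = \frac{W + \frac{41}{3}}{N + 6} = \frac{\frac{41}{3} + W}{6 + N}$)
$u{\left(-197 \right)} + s{\left(C{\left(-1,-3 \right)},-145 \right)} = -197 + \frac{\frac{41}{3} - 145}{6 - -3} = -197 + \frac{1}{6 + 3} \left(- \frac{394}{3}\right) = -197 + \frac{1}{9} \left(- \frac{394}{3}\right) = -197 - \frac{394}{27} = - \frac{5713}{27}$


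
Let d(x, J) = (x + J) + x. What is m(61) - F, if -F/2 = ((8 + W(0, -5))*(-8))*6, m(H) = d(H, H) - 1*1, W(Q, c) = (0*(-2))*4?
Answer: -586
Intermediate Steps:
d(x, J) = J + 2*x (d(x, J) = (J + x) + x = J + 2*x)
W(Q, c) = 0 (W(Q, c) = 0*4 = 0)
m(H) = -1 + 3*H (m(H) = (H + 2*H) - 1*1 = 3*H - 1 = -1 + 3*H)
F = 768 (F = -2*(8 + 0)*(-8)*6 = -2*8*(-8)*6 = -(-128)*6 = -2*(-384) = 768)
m(61) - F = (-1 + 3*61) - 1*768 = (-1 + 183) - 768 = 182 - 768 = -586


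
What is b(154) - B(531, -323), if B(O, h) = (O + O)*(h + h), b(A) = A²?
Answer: 709768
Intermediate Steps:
B(O, h) = 4*O*h (B(O, h) = (2*O)*(2*h) = 4*O*h)
b(154) - B(531, -323) = 154² - 4*531*(-323) = 23716 - 1*(-686052) = 23716 + 686052 = 709768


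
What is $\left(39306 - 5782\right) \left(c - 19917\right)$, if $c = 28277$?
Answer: $280260640$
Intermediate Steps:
$\left(39306 - 5782\right) \left(c - 19917\right) = \left(39306 - 5782\right) \left(28277 - 19917\right) = 33524 \cdot 8360 = 280260640$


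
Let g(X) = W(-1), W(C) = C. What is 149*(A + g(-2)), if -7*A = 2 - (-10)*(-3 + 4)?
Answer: -2831/7 ≈ -404.43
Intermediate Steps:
g(X) = -1
A = -12/7 (A = -(2 - (-10)*(-3 + 4))/7 = -(2 - (-10))/7 = -(2 - 2*(-5))/7 = -(2 + 10)/7 = -⅐*12 = -12/7 ≈ -1.7143)
149*(A + g(-2)) = 149*(-12/7 - 1) = 149*(-19/7) = -2831/7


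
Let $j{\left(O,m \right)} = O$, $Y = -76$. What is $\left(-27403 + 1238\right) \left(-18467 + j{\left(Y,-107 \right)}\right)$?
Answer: $485177595$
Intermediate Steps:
$\left(-27403 + 1238\right) \left(-18467 + j{\left(Y,-107 \right)}\right) = \left(-27403 + 1238\right) \left(-18467 - 76\right) = \left(-26165\right) \left(-18543\right) = 485177595$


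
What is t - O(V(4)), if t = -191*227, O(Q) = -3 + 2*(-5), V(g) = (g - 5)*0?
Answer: -43344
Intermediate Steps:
V(g) = 0 (V(g) = (-5 + g)*0 = 0)
O(Q) = -13 (O(Q) = -3 - 10 = -13)
t = -43357
t - O(V(4)) = -43357 - 1*(-13) = -43357 + 13 = -43344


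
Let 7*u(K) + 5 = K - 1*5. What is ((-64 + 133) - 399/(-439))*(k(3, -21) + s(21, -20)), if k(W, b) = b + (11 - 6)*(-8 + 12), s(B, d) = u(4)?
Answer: -398970/3073 ≈ -129.83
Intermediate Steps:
u(K) = -10/7 + K/7 (u(K) = -5/7 + (K - 1*5)/7 = -5/7 + (K - 5)/7 = -5/7 + (-5 + K)/7 = -5/7 + (-5/7 + K/7) = -10/7 + K/7)
s(B, d) = -6/7 (s(B, d) = -10/7 + (⅐)*4 = -10/7 + 4/7 = -6/7)
k(W, b) = 20 + b (k(W, b) = b + 5*4 = b + 20 = 20 + b)
((-64 + 133) - 399/(-439))*(k(3, -21) + s(21, -20)) = ((-64 + 133) - 399/(-439))*((20 - 21) - 6/7) = (69 - 399*(-1/439))*(-1 - 6/7) = (69 + 399/439)*(-13/7) = (30690/439)*(-13/7) = -398970/3073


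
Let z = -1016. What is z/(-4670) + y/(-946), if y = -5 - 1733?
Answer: 206309/100405 ≈ 2.0548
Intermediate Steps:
y = -1738
z/(-4670) + y/(-946) = -1016/(-4670) - 1738/(-946) = -1016*(-1/4670) - 1738*(-1/946) = 508/2335 + 79/43 = 206309/100405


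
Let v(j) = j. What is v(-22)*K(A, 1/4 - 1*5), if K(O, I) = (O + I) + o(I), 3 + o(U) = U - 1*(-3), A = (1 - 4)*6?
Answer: 605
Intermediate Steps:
A = -18 (A = -3*6 = -18)
o(U) = U (o(U) = -3 + (U - 1*(-3)) = -3 + (U + 3) = -3 + (3 + U) = U)
K(O, I) = O + 2*I (K(O, I) = (O + I) + I = (I + O) + I = O + 2*I)
v(-22)*K(A, 1/4 - 1*5) = -22*(-18 + 2*(1/4 - 1*5)) = -22*(-18 + 2*(1/4 - 5)) = -22*(-18 + 2*(-19/4)) = -22*(-18 - 19/2) = -22*(-55/2) = 605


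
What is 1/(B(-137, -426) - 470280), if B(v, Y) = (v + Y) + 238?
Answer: -1/470605 ≈ -2.1249e-6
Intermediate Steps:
B(v, Y) = 238 + Y + v (B(v, Y) = (Y + v) + 238 = 238 + Y + v)
1/(B(-137, -426) - 470280) = 1/((238 - 426 - 137) - 470280) = 1/(-325 - 470280) = 1/(-470605) = -1/470605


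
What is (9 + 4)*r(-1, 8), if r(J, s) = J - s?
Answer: -117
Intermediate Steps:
(9 + 4)*r(-1, 8) = (9 + 4)*(-1 - 1*8) = 13*(-1 - 8) = 13*(-9) = -117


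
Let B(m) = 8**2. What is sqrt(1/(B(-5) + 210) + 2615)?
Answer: sqrt(196324014)/274 ≈ 51.137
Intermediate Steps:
B(m) = 64
sqrt(1/(B(-5) + 210) + 2615) = sqrt(1/(64 + 210) + 2615) = sqrt(1/274 + 2615) = sqrt(716511/274) = sqrt(196324014)/274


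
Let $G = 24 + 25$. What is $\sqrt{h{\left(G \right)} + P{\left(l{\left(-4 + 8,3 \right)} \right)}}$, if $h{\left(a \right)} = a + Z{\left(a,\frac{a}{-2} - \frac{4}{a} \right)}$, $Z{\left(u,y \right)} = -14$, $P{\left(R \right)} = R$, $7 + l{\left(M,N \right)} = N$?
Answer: $\sqrt{31} \approx 5.5678$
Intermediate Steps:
$l{\left(M,N \right)} = -7 + N$
$G = 49$
$h{\left(a \right)} = -14 + a$ ($h{\left(a \right)} = a - 14 = -14 + a$)
$\sqrt{h{\left(G \right)} + P{\left(l{\left(-4 + 8,3 \right)} \right)}} = \sqrt{\left(-14 + 49\right) + \left(-7 + 3\right)} = \sqrt{35 - 4} = \sqrt{31}$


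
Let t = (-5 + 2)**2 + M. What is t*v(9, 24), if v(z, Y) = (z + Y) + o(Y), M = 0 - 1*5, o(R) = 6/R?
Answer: 133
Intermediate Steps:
M = -5 (M = 0 - 5 = -5)
t = 4 (t = (-5 + 2)**2 - 5 = (-3)**2 - 5 = 9 - 5 = 4)
v(z, Y) = Y + z + 6/Y (v(z, Y) = (z + Y) + 6/Y = (Y + z) + 6/Y = Y + z + 6/Y)
t*v(9, 24) = 4*(24 + 9 + 6/24) = 4*(24 + 9 + 6*(1/24)) = 4*(24 + 9 + 1/4) = 4*(133/4) = 133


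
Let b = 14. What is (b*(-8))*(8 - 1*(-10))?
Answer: -2016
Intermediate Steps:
(b*(-8))*(8 - 1*(-10)) = (14*(-8))*(8 - 1*(-10)) = -112*(8 + 10) = -112*18 = -2016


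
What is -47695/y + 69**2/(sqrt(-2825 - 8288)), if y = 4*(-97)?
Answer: 47695/388 - 4761*I*sqrt(11113)/11113 ≈ 122.93 - 45.163*I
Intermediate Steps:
y = -388
-47695/y + 69**2/(sqrt(-2825 - 8288)) = -47695/(-388) + 69**2/(sqrt(-2825 - 8288)) = -47695*(-1/388) + 4761/(sqrt(-11113)) = 47695/388 + 4761/((I*sqrt(11113))) = 47695/388 + 4761*(-I*sqrt(11113)/11113) = 47695/388 - 4761*I*sqrt(11113)/11113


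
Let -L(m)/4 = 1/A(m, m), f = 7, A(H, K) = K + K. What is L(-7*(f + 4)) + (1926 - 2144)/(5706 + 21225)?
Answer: 37076/2073687 ≈ 0.017879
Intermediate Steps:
A(H, K) = 2*K
L(m) = -2/m (L(m) = -4*1/(2*m) = -2/m)
L(-7*(f + 4)) + (1926 - 2144)/(5706 + 21225) = -2*(-1/(7*(7 + 4))) + (1926 - 2144)/(5706 + 21225) = -2/((-7*11)) - 218/26931 = -2/(-77) - 218*1/26931 = -2*(-1/77) - 218/26931 = 2/77 - 218/26931 = 37076/2073687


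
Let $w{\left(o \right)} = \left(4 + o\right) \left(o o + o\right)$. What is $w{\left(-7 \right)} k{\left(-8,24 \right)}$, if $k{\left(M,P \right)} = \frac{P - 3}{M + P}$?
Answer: $- \frac{1323}{8} \approx -165.38$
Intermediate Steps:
$k{\left(M,P \right)} = \frac{-3 + P}{M + P}$
$w{\left(o \right)} = \left(4 + o\right) \left(o + o^{2}\right)$ ($w{\left(o \right)} = \left(4 + o\right) \left(o^{2} + o\right) = \left(4 + o\right) \left(o + o^{2}\right)$)
$w{\left(-7 \right)} k{\left(-8,24 \right)} = - 7 \left(4 + \left(-7\right)^{2} + 5 \left(-7\right)\right) \frac{-3 + 24}{-8 + 24} = - 7 \left(4 + 49 - 35\right) \frac{1}{16} \cdot 21 = \left(-7\right) 18 \cdot \frac{1}{16} \cdot 21 = \left(-126\right) \frac{21}{16} = - \frac{1323}{8}$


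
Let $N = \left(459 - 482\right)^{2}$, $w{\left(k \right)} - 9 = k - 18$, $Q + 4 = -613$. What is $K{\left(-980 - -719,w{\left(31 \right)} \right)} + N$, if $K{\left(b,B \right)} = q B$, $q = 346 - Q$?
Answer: $21715$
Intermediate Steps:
$Q = -617$ ($Q = -4 - 613 = -617$)
$w{\left(k \right)} = -9 + k$ ($w{\left(k \right)} = 9 + \left(k - 18\right) = 9 + \left(-18 + k\right) = -9 + k$)
$q = 963$ ($q = 346 - -617 = 346 + 617 = 963$)
$N = 529$ ($N = \left(459 - 482\right)^{2} = \left(-23\right)^{2} = 529$)
$K{\left(b,B \right)} = 963 B$
$K{\left(-980 - -719,w{\left(31 \right)} \right)} + N = 963 \left(-9 + 31\right) + 529 = 963 \cdot 22 + 529 = 21186 + 529 = 21715$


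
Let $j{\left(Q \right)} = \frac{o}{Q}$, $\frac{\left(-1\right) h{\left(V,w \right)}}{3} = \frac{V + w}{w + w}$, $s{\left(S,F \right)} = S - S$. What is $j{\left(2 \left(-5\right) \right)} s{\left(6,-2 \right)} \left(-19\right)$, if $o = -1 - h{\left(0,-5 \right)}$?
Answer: $0$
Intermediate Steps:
$s{\left(S,F \right)} = 0$
$h{\left(V,w \right)} = - \frac{3 \left(V + w\right)}{2 w}$ ($h{\left(V,w \right)} = - 3 \frac{V + w}{w + w} = - 3 \frac{V + w}{2 w} = - \frac{3 \left(V + w\right)}{2 w}$)
$o = \frac{1}{2}$ ($o = -1 - \frac{3 \left(\left(-1\right) 0 - -5\right)}{2 \left(-5\right)} = -1 - \frac{3}{2} \left(- \frac{1}{5}\right) \left(0 + 5\right) = -1 - \frac{3}{2} \left(- \frac{1}{5}\right) 5 = -1 - - \frac{3}{2} = -1 + \frac{3}{2} = \frac{1}{2} \approx 0.5$)
$j{\left(Q \right)} = \frac{1}{2 Q}$
$j{\left(2 \left(-5\right) \right)} s{\left(6,-2 \right)} \left(-19\right) = \frac{1}{2 \cdot 2 \left(-5\right)} 0 \left(-19\right) = \frac{1}{2 \left(-10\right)} 0 \left(-19\right) = \frac{1}{2} \left(- \frac{1}{10}\right) 0 \left(-19\right) = \left(- \frac{1}{20}\right) 0 \left(-19\right) = 0 \left(-19\right) = 0$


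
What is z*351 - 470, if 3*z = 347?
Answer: 40129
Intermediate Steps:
z = 347/3 (z = (⅓)*347 = 347/3 ≈ 115.67)
z*351 - 470 = (347/3)*351 - 470 = 40599 - 470 = 40129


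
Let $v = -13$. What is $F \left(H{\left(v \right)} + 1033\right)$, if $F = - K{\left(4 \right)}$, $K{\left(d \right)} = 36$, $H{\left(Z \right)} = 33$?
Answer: $-38376$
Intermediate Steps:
$F = -36$ ($F = \left(-1\right) 36 = -36$)
$F \left(H{\left(v \right)} + 1033\right) = - 36 \left(33 + 1033\right) = \left(-36\right) 1066 = -38376$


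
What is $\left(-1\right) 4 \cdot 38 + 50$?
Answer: $-102$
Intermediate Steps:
$\left(-1\right) 4 \cdot 38 + 50 = \left(-4\right) 38 + 50 = -152 + 50 = -102$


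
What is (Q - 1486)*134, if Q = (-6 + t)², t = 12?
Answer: -194300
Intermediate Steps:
Q = 36 (Q = (-6 + 12)² = 6² = 36)
(Q - 1486)*134 = (36 - 1486)*134 = -1450*134 = -194300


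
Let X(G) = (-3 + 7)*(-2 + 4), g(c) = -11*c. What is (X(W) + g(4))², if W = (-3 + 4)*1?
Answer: 1296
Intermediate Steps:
W = 1 (W = 1*1 = 1)
X(G) = 8 (X(G) = 4*2 = 8)
(X(W) + g(4))² = (8 - 11*4)² = (8 - 44)² = (-36)² = 1296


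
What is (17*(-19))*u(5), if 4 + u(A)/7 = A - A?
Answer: 9044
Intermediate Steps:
u(A) = -28 (u(A) = -28 + 7*(A - A) = -28 + 7*0 = -28 + 0 = -28)
(17*(-19))*u(5) = (17*(-19))*(-28) = -323*(-28) = 9044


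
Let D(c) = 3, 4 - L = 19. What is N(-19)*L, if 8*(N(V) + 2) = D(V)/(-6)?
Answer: 495/16 ≈ 30.938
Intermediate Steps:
L = -15 (L = 4 - 1*19 = 4 - 19 = -15)
N(V) = -33/16 (N(V) = -2 + (3/(-6))/8 = -2 + (3*(-1/6))/8 = -2 + (1/8)*(-1/2) = -2 - 1/16 = -33/16)
N(-19)*L = -33/16*(-15) = 495/16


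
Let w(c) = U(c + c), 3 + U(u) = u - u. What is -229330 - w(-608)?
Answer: -229327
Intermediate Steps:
U(u) = -3 (U(u) = -3 + (u - u) = -3 + 0 = -3)
w(c) = -3
-229330 - w(-608) = -229330 - 1*(-3) = -229330 + 3 = -229327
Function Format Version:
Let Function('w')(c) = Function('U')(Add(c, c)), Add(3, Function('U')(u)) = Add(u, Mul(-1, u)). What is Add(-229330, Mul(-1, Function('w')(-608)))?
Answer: -229327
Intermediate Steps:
Function('U')(u) = -3 (Function('U')(u) = Add(-3, Add(u, Mul(-1, u))) = Add(-3, 0) = -3)
Function('w')(c) = -3
Add(-229330, Mul(-1, Function('w')(-608))) = Add(-229330, Mul(-1, -3)) = Add(-229330, 3) = -229327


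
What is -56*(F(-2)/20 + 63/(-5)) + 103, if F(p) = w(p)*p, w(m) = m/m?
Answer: 4071/5 ≈ 814.20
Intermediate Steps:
w(m) = 1
F(p) = p (F(p) = 1*p = p)
-56*(F(-2)/20 + 63/(-5)) + 103 = -56*(-2/20 + 63/(-5)) + 103 = -56*(-2*1/20 + 63*(-1/5)) + 103 = -56*(-1/10 - 63/5) + 103 = -56*(-127/10) + 103 = 3556/5 + 103 = 4071/5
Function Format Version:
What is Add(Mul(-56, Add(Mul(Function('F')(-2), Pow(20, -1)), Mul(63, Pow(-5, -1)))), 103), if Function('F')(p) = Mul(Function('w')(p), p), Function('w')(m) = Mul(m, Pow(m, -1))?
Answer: Rational(4071, 5) ≈ 814.20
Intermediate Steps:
Function('w')(m) = 1
Function('F')(p) = p (Function('F')(p) = Mul(1, p) = p)
Add(Mul(-56, Add(Mul(Function('F')(-2), Pow(20, -1)), Mul(63, Pow(-5, -1)))), 103) = Add(Mul(-56, Add(Mul(-2, Pow(20, -1)), Mul(63, Pow(-5, -1)))), 103) = Add(Mul(-56, Add(Mul(-2, Rational(1, 20)), Mul(63, Rational(-1, 5)))), 103) = Add(Mul(-56, Add(Rational(-1, 10), Rational(-63, 5))), 103) = Add(Mul(-56, Rational(-127, 10)), 103) = Add(Rational(3556, 5), 103) = Rational(4071, 5)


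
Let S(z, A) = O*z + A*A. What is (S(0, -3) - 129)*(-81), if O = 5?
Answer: 9720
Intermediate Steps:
S(z, A) = A² + 5*z (S(z, A) = 5*z + A*A = 5*z + A² = A² + 5*z)
(S(0, -3) - 129)*(-81) = (((-3)² + 5*0) - 129)*(-81) = ((9 + 0) - 129)*(-81) = (9 - 129)*(-81) = -120*(-81) = 9720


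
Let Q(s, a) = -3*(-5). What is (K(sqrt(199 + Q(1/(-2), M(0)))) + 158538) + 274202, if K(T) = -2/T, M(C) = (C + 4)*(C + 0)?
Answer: 432740 - sqrt(214)/107 ≈ 4.3274e+5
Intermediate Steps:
M(C) = C*(4 + C) (M(C) = (4 + C)*C = C*(4 + C))
Q(s, a) = 15
(K(sqrt(199 + Q(1/(-2), M(0)))) + 158538) + 274202 = (-2/sqrt(199 + 15) + 158538) + 274202 = (-2*sqrt(214)/214 + 158538) + 274202 = (-sqrt(214)/107 + 158538) + 274202 = (158538 - sqrt(214)/107) + 274202 = 432740 - sqrt(214)/107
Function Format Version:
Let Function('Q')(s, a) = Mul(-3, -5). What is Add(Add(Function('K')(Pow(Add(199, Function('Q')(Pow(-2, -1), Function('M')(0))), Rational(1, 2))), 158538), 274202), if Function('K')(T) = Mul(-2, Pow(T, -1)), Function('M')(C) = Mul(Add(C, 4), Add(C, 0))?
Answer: Add(432740, Mul(Rational(-1, 107), Pow(214, Rational(1, 2)))) ≈ 4.3274e+5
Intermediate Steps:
Function('M')(C) = Mul(C, Add(4, C)) (Function('M')(C) = Mul(Add(4, C), C) = Mul(C, Add(4, C)))
Function('Q')(s, a) = 15
Add(Add(Function('K')(Pow(Add(199, Function('Q')(Pow(-2, -1), Function('M')(0))), Rational(1, 2))), 158538), 274202) = Add(Add(Mul(-2, Pow(Pow(Add(199, 15), Rational(1, 2)), -1)), 158538), 274202) = Add(Add(Mul(-2, Pow(Pow(214, Rational(1, 2)), -1)), 158538), 274202) = Add(Add(Mul(-2, Mul(Rational(1, 214), Pow(214, Rational(1, 2)))), 158538), 274202) = Add(Add(Mul(Rational(-1, 107), Pow(214, Rational(1, 2))), 158538), 274202) = Add(Add(158538, Mul(Rational(-1, 107), Pow(214, Rational(1, 2)))), 274202) = Add(432740, Mul(Rational(-1, 107), Pow(214, Rational(1, 2))))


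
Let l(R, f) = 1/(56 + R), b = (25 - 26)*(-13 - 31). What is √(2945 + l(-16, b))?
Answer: 3*√130890/20 ≈ 54.268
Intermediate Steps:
b = 44 (b = -1*(-44) = 44)
√(2945 + l(-16, b)) = √(2945 + 1/(56 - 16)) = √(2945 + 1/40) = √(117801/40) = 3*√130890/20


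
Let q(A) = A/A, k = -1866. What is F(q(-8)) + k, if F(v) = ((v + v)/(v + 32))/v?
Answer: -61576/33 ≈ -1865.9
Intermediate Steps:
q(A) = 1
F(v) = 2/(32 + v) (F(v) = ((2*v)/(32 + v))/v = (2*v/(32 + v))/v = 2/(32 + v))
F(q(-8)) + k = 2/(32 + 1) - 1866 = 2/33 - 1866 = -61576/33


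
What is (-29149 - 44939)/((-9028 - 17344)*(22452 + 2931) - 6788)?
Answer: 9261/83675908 ≈ 0.00011068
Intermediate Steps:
(-29149 - 44939)/((-9028 - 17344)*(22452 + 2931) - 6788) = -74088/(-26372*25383 - 6788) = -74088/(-669400476 - 6788) = -74088/(-669407264) = -74088*(-1/669407264) = 9261/83675908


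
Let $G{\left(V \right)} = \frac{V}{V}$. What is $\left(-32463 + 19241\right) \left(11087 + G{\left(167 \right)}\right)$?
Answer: $-146605536$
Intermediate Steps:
$G{\left(V \right)} = 1$
$\left(-32463 + 19241\right) \left(11087 + G{\left(167 \right)}\right) = \left(-32463 + 19241\right) \left(11087 + 1\right) = \left(-13222\right) 11088 = -146605536$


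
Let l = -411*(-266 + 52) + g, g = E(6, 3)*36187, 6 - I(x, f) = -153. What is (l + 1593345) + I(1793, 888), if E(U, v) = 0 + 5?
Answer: 1862393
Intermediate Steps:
E(U, v) = 5
I(x, f) = 159 (I(x, f) = 6 - 1*(-153) = 6 + 153 = 159)
g = 180935 (g = 5*36187 = 180935)
l = 268889 (l = -411*(-266 + 52) + 180935 = -411*(-214) + 180935 = 87954 + 180935 = 268889)
(l + 1593345) + I(1793, 888) = (268889 + 1593345) + 159 = 1862234 + 159 = 1862393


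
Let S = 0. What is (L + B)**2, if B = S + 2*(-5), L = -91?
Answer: 10201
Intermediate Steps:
B = -10 (B = 0 + 2*(-5) = 0 - 10 = -10)
(L + B)**2 = (-91 - 10)**2 = (-101)**2 = 10201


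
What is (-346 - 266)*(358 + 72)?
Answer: -263160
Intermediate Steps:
(-346 - 266)*(358 + 72) = -612*430 = -263160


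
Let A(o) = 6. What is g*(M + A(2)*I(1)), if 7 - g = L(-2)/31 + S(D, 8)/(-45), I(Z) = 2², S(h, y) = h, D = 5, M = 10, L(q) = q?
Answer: 68068/279 ≈ 243.97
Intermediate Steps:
I(Z) = 4
g = 2002/279 (g = 7 - (-2/31 + 5/(-45)) = 7 - (-2*1/31 + 5*(-1/45)) = 7 - (-2/31 - ⅑) = 7 - 1*(-49/279) = 7 + 49/279 = 2002/279 ≈ 7.1756)
g*(M + A(2)*I(1)) = 2002*(10 + 6*4)/279 = 2002*(10 + 24)/279 = (2002/279)*34 = 68068/279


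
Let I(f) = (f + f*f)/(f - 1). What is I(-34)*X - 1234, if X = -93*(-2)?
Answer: -251882/35 ≈ -7196.6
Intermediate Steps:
X = 186
I(f) = (f + f**2)/(-1 + f)
I(-34)*X - 1234 = -34*(1 - 34)/(-1 - 34)*186 - 1234 = -34*(-33)/(-35)*186 - 1234 = -34*(-1/35)*(-33)*186 - 1234 = -1122/35*186 - 1234 = -208692/35 - 1234 = -251882/35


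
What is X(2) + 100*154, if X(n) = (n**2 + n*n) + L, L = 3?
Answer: 15411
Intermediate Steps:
X(n) = 3 + 2*n**2 (X(n) = (n**2 + n*n) + 3 = (n**2 + n**2) + 3 = 2*n**2 + 3 = 3 + 2*n**2)
X(2) + 100*154 = (3 + 2*2**2) + 100*154 = (3 + 2*4) + 15400 = (3 + 8) + 15400 = 11 + 15400 = 15411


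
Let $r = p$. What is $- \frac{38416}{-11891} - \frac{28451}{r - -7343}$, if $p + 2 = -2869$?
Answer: $- \frac{166514489}{53176552} \approx -3.1314$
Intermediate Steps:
$p = -2871$ ($p = -2 - 2869 = -2871$)
$r = -2871$
$- \frac{38416}{-11891} - \frac{28451}{r - -7343} = - \frac{38416}{-11891} - \frac{28451}{-2871 - -7343} = \left(-38416\right) \left(- \frac{1}{11891}\right) - \frac{28451}{-2871 + 7343} = \frac{38416}{11891} - \frac{28451}{4472} = - \frac{166514489}{53176552}$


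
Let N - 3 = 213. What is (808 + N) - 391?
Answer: 633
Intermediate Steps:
N = 216 (N = 3 + 213 = 216)
(808 + N) - 391 = (808 + 216) - 391 = 1024 - 391 = 633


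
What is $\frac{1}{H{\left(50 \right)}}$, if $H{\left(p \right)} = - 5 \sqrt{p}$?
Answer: $- \frac{\sqrt{2}}{50} \approx -0.028284$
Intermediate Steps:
$\frac{1}{H{\left(50 \right)}} = \frac{1}{\left(-5\right) \sqrt{50}} = \frac{1}{\left(-5\right) 5 \sqrt{2}} = \frac{1}{\left(-25\right) \sqrt{2}} = - \frac{\sqrt{2}}{50}$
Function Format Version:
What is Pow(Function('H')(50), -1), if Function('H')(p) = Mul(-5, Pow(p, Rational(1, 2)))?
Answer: Mul(Rational(-1, 50), Pow(2, Rational(1, 2))) ≈ -0.028284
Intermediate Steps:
Pow(Function('H')(50), -1) = Pow(Mul(-5, Pow(50, Rational(1, 2))), -1) = Pow(Mul(-5, Mul(5, Pow(2, Rational(1, 2)))), -1) = Pow(Mul(-25, Pow(2, Rational(1, 2))), -1) = Mul(Rational(-1, 50), Pow(2, Rational(1, 2)))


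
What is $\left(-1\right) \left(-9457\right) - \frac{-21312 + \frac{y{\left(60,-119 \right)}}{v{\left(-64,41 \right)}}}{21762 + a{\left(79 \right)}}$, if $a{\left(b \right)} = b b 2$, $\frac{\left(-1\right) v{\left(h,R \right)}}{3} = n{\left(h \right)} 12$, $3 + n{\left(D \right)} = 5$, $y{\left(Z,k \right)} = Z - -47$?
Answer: $\frac{23318411147}{2465568} \approx 9457.6$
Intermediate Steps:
$y{\left(Z,k \right)} = 47 + Z$ ($y{\left(Z,k \right)} = Z + 47 = 47 + Z$)
$n{\left(D \right)} = 2$ ($n{\left(D \right)} = -3 + 5 = 2$)
$v{\left(h,R \right)} = -72$ ($v{\left(h,R \right)} = - 3 \cdot 2 \cdot 12 = \left(-3\right) 24 = -72$)
$a{\left(b \right)} = 2 b^{2}$ ($a{\left(b \right)} = b^{2} \cdot 2 = 2 b^{2}$)
$\left(-1\right) \left(-9457\right) - \frac{-21312 + \frac{y{\left(60,-119 \right)}}{v{\left(-64,41 \right)}}}{21762 + a{\left(79 \right)}} = \left(-1\right) \left(-9457\right) - \frac{-21312 + \frac{47 + 60}{-72}}{21762 + 2 \cdot 79^{2}} = 9457 - \frac{-21312 + 107 \left(- \frac{1}{72}\right)}{21762 + 2 \cdot 6241} = 9457 - \frac{-21312 - \frac{107}{72}}{21762 + 12482} = 9457 - - \frac{1534571}{72 \cdot 34244} = 9457 - \left(- \frac{1534571}{72}\right) \frac{1}{34244} = 9457 - - \frac{1534571}{2465568} = 9457 + \frac{1534571}{2465568} = \frac{23318411147}{2465568}$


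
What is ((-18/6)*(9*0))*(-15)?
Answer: 0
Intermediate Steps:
((-18/6)*(9*0))*(-15) = (-18*⅙*0)*(-15) = -3*0*(-15) = 0*(-15) = 0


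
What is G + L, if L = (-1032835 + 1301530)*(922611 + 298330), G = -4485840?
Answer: 328056256155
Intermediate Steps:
L = 328060741995 (L = 268695*1220941 = 328060741995)
G + L = -4485840 + 328060741995 = 328056256155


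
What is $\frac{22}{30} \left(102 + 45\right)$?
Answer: $\frac{539}{5} \approx 107.8$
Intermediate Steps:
$\frac{22}{30} \left(102 + 45\right) = 22 \cdot \frac{1}{30} \cdot 147 = \frac{11}{15} \cdot 147 = \frac{539}{5}$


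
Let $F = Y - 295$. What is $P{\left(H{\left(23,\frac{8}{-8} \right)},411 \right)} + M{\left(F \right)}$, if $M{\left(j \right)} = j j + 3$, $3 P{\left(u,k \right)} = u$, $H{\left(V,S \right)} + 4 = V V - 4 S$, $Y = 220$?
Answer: $\frac{17413}{3} \approx 5804.3$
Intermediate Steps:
$H{\left(V,S \right)} = -4 + V^{2} - 4 S$ ($H{\left(V,S \right)} = -4 - \left(4 S - V V\right) = -4 - \left(- V^{2} + 4 S\right) = -4 + V^{2} - 4 S$)
$P{\left(u,k \right)} = \frac{u}{3}$
$F = -75$ ($F = 220 - 295 = -75$)
$M{\left(j \right)} = 3 + j^{2}$ ($M{\left(j \right)} = j^{2} + 3 = 3 + j^{2}$)
$P{\left(H{\left(23,\frac{8}{-8} \right)},411 \right)} + M{\left(F \right)} = \frac{-4 + 23^{2} - 4 \frac{8}{-8}}{3} + \left(3 + \left(-75\right)^{2}\right) = \frac{-4 + 529 - 4 \cdot 8 \left(- \frac{1}{8}\right)}{3} + \left(3 + 5625\right) = \frac{-4 + 529 - -4}{3} + 5628 = \frac{-4 + 529 + 4}{3} + 5628 = \frac{1}{3} \cdot 529 + 5628 = \frac{529}{3} + 5628 = \frac{17413}{3}$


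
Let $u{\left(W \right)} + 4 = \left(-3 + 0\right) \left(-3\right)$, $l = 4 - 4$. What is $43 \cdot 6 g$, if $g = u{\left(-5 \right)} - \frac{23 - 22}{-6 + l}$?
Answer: $1333$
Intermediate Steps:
$l = 0$
$u{\left(W \right)} = 5$ ($u{\left(W \right)} = -4 + \left(-3 + 0\right) \left(-3\right) = -4 - -9 = -4 + 9 = 5$)
$g = \frac{31}{6}$ ($g = 5 - \frac{23 - 22}{-6 + 0} = 5 - 1 \frac{1}{-6} = 5 - 1 \left(- \frac{1}{6}\right) = 5 - - \frac{1}{6} = 5 + \frac{1}{6} = \frac{31}{6} \approx 5.1667$)
$43 \cdot 6 g = 43 \cdot 6 \cdot \frac{31}{6} = 258 \cdot \frac{31}{6} = 1333$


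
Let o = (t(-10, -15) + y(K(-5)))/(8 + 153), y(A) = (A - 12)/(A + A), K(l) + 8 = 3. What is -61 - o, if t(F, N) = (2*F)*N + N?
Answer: -101077/1610 ≈ -62.781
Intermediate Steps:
t(F, N) = N + 2*F*N (t(F, N) = 2*F*N + N = N + 2*F*N)
K(l) = -5 (K(l) = -8 + 3 = -5)
y(A) = (-12 + A)/(2*A) (y(A) = (-12 + A)/((2*A)) = (-12 + A)*(1/(2*A)) = (-12 + A)/(2*A))
o = 2867/1610 (o = (-15*(1 + 2*(-10)) + (½)*(-12 - 5)/(-5))/(8 + 153) = (-15*(1 - 20) + (½)*(-⅕)*(-17))/161 = (-15*(-19) + 17/10)*(1/161) = (285 + 17/10)*(1/161) = (2867/10)*(1/161) = 2867/1610 ≈ 1.7807)
-61 - o = -61 - 1*2867/1610 = -61 - 2867/1610 = -101077/1610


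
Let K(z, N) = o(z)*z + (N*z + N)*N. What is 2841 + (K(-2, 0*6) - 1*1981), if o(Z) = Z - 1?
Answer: 866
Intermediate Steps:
o(Z) = -1 + Z
K(z, N) = N*(N + N*z) + z*(-1 + z) (K(z, N) = (-1 + z)*z + (N*z + N)*N = z*(-1 + z) + (N + N*z)*N = z*(-1 + z) + N*(N + N*z) = N*(N + N*z) + z*(-1 + z))
2841 + (K(-2, 0*6) - 1*1981) = 2841 + (((0*6)**2 - 2*(0*6)**2 - 2*(-1 - 2)) - 1*1981) = 2841 + ((0**2 - 2*0**2 - 2*(-3)) - 1981) = 2841 + ((0 - 2*0 + 6) - 1981) = 2841 + ((0 + 0 + 6) - 1981) = 2841 + (6 - 1981) = 2841 - 1975 = 866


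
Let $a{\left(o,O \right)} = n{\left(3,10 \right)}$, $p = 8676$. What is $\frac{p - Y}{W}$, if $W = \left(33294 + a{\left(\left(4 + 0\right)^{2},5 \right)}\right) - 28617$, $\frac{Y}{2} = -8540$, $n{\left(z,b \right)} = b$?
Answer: $\frac{25756}{4687} \approx 5.4952$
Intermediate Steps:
$a{\left(o,O \right)} = 10$
$Y = -17080$ ($Y = 2 \left(-8540\right) = -17080$)
$W = 4687$ ($W = \left(33294 + 10\right) - 28617 = 33304 - 28617 = 4687$)
$\frac{p - Y}{W} = \frac{8676 - -17080}{4687} = \left(8676 + 17080\right) \frac{1}{4687} = 25756 \cdot \frac{1}{4687} = \frac{25756}{4687}$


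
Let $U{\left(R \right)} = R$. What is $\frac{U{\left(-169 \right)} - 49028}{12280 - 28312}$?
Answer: $\frac{16399}{5344} \approx 3.0687$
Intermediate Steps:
$\frac{U{\left(-169 \right)} - 49028}{12280 - 28312} = \frac{-169 - 49028}{12280 - 28312} = - \frac{49197}{-16032} = \left(-49197\right) \left(- \frac{1}{16032}\right) = \frac{16399}{5344}$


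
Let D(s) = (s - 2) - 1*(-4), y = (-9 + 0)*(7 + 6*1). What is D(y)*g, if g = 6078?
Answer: -698970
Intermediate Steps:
y = -117 (y = -9*(7 + 6) = -9*13 = -117)
D(s) = 2 + s (D(s) = (-2 + s) + 4 = 2 + s)
D(y)*g = (2 - 117)*6078 = -115*6078 = -698970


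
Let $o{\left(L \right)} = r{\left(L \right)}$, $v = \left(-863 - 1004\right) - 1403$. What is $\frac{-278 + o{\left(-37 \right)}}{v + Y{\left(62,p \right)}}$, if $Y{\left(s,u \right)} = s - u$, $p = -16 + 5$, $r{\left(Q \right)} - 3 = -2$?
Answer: $\frac{277}{3197} \approx 0.086644$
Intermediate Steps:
$v = -3270$ ($v = -1867 - 1403 = -3270$)
$r{\left(Q \right)} = 1$ ($r{\left(Q \right)} = 3 - 2 = 1$)
$p = -11$
$o{\left(L \right)} = 1$
$\frac{-278 + o{\left(-37 \right)}}{v + Y{\left(62,p \right)}} = \frac{-278 + 1}{-3270 + \left(62 - -11\right)} = - \frac{277}{-3270 + \left(62 + 11\right)} = - \frac{277}{-3270 + 73} = - \frac{277}{-3197} = \left(-277\right) \left(- \frac{1}{3197}\right) = \frac{277}{3197}$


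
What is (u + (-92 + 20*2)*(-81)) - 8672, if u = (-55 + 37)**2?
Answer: -4136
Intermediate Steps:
u = 324 (u = (-18)**2 = 324)
(u + (-92 + 20*2)*(-81)) - 8672 = (324 + (-92 + 20*2)*(-81)) - 8672 = (324 + (-92 + 40)*(-81)) - 8672 = (324 - 52*(-81)) - 8672 = (324 + 4212) - 8672 = 4536 - 8672 = -4136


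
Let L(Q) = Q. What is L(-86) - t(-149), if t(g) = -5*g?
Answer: -831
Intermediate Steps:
L(-86) - t(-149) = -86 - (-5)*(-149) = -86 - 1*745 = -86 - 745 = -831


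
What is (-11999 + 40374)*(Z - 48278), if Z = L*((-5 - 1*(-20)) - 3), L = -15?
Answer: -1374995750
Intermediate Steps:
Z = -180 (Z = -15*((-5 - 1*(-20)) - 3) = -15*((-5 + 20) - 3) = -15*(15 - 3) = -15*12 = -180)
(-11999 + 40374)*(Z - 48278) = (-11999 + 40374)*(-180 - 48278) = 28375*(-48458) = -1374995750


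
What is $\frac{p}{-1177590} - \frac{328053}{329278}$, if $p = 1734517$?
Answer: $- \frac{239362555249}{96938620005} \approx -2.4692$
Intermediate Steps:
$\frac{p}{-1177590} - \frac{328053}{329278} = \frac{1734517}{-1177590} - \frac{328053}{329278} = 1734517 \left(- \frac{1}{1177590}\right) - \frac{328053}{329278} = - \frac{1734517}{1177590} - \frac{328053}{329278} = - \frac{239362555249}{96938620005}$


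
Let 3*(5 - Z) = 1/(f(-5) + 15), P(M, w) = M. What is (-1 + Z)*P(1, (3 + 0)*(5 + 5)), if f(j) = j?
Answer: 119/30 ≈ 3.9667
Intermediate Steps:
Z = 149/30 (Z = 5 - 1/(3*(-5 + 15)) = 5 - ⅓/10 = 5 - ⅓*⅒ = 5 - 1/30 = 149/30 ≈ 4.9667)
(-1 + Z)*P(1, (3 + 0)*(5 + 5)) = (-1 + 149/30)*1 = (119/30)*1 = 119/30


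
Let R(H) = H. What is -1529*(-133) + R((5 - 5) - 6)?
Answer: 203351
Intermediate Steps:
-1529*(-133) + R((5 - 5) - 6) = -1529*(-133) + ((5 - 5) - 6) = 203357 + (0 - 6) = 203357 - 6 = 203351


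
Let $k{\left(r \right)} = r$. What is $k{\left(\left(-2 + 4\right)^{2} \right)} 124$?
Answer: $496$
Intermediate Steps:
$k{\left(\left(-2 + 4\right)^{2} \right)} 124 = \left(-2 + 4\right)^{2} \cdot 124 = 2^{2} \cdot 124 = 4 \cdot 124 = 496$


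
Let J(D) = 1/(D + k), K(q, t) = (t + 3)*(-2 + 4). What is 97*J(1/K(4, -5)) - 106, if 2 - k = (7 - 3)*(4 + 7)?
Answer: -18302/169 ≈ -108.30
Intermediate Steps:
k = -42 (k = 2 - (7 - 3)*(4 + 7) = 2 - 4*11 = 2 - 1*44 = 2 - 44 = -42)
K(q, t) = 6 + 2*t (K(q, t) = (3 + t)*2 = 6 + 2*t)
J(D) = 1/(-42 + D) (J(D) = 1/(D - 42) = 1/(-42 + D))
97*J(1/K(4, -5)) - 106 = 97/(-42 + 1/(6 + 2*(-5))) - 106 = 97/(-42 + 1/(6 - 10)) - 106 = 97/(-42 + 1/(-4)) - 106 = 97/(-42 - ¼) - 106 = 97/(-169/4) - 106 = 97*(-4/169) - 106 = -388/169 - 106 = -18302/169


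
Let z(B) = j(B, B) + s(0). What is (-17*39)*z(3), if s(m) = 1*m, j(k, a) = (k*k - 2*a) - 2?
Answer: -663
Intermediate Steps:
j(k, a) = -2 + k² - 2*a (j(k, a) = (k² - 2*a) - 2 = -2 + k² - 2*a)
s(m) = m
z(B) = -2 + B² - 2*B (z(B) = (-2 + B² - 2*B) + 0 = -2 + B² - 2*B)
(-17*39)*z(3) = (-17*39)*(-2 + 3² - 2*3) = -663*(-2 + 9 - 6) = -663*1 = -663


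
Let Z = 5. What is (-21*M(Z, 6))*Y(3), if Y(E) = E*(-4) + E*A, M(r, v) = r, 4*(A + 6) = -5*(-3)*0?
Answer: 3150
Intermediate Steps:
A = -6 (A = -6 + (-5*(-3)*0)/4 = -6 + (15*0)/4 = -6 + (¼)*0 = -6 + 0 = -6)
Y(E) = -10*E (Y(E) = E*(-4) + E*(-6) = -4*E - 6*E = -10*E)
(-21*M(Z, 6))*Y(3) = (-21*5)*(-10*3) = -105*(-30) = 3150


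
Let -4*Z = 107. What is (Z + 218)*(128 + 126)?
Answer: 97155/2 ≈ 48578.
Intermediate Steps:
Z = -107/4 (Z = -¼*107 = -107/4 ≈ -26.750)
(Z + 218)*(128 + 126) = (-107/4 + 218)*(128 + 126) = (765/4)*254 = 97155/2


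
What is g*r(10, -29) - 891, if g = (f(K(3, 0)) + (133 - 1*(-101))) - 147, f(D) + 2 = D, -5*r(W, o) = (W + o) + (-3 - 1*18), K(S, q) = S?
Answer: -187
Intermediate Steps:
r(W, o) = 21/5 - W/5 - o/5 (r(W, o) = -((W + o) + (-3 - 1*18))/5 = -((W + o) + (-3 - 18))/5 = -((W + o) - 21)/5 = -(-21 + W + o)/5 = 21/5 - W/5 - o/5)
f(D) = -2 + D
g = 88 (g = ((-2 + 3) + (133 - 1*(-101))) - 147 = (1 + (133 + 101)) - 147 = (1 + 234) - 147 = 235 - 147 = 88)
g*r(10, -29) - 891 = 88*(21/5 - ⅕*10 - ⅕*(-29)) - 891 = 88*(21/5 - 2 + 29/5) - 891 = 88*8 - 891 = 704 - 891 = -187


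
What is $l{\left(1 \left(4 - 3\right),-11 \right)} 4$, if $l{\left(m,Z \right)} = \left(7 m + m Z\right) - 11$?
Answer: $-60$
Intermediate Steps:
$l{\left(m,Z \right)} = -11 + 7 m + Z m$ ($l{\left(m,Z \right)} = \left(7 m + Z m\right) - 11 = -11 + 7 m + Z m$)
$l{\left(1 \left(4 - 3\right),-11 \right)} 4 = \left(-11 + 7 \cdot 1 \left(4 - 3\right) - 11 \cdot 1 \left(4 - 3\right)\right) 4 = \left(-11 + 7 \cdot 1 \cdot 1 - 11 \cdot 1 \cdot 1\right) 4 = \left(-11 + 7 \cdot 1 - 11\right) 4 = \left(-11 + 7 - 11\right) 4 = \left(-15\right) 4 = -60$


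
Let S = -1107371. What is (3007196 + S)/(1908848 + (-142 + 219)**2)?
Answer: 633275/638259 ≈ 0.99219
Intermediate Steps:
(3007196 + S)/(1908848 + (-142 + 219)**2) = (3007196 - 1107371)/(1908848 + (-142 + 219)**2) = 1899825/(1908848 + 77**2) = 1899825/(1908848 + 5929) = 1899825/1914777 = 1899825*(1/1914777) = 633275/638259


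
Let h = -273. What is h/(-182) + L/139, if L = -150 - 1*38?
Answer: 41/278 ≈ 0.14748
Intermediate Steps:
L = -188 (L = -150 - 38 = -188)
h/(-182) + L/139 = -273/(-182) - 188/139 = -273*(-1/182) - 188*1/139 = 3/2 - 188/139 = 41/278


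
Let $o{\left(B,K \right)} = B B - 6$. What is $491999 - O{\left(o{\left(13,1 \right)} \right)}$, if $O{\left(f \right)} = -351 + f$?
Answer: $492187$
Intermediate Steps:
$o{\left(B,K \right)} = -6 + B^{2}$ ($o{\left(B,K \right)} = B^{2} - 6 = -6 + B^{2}$)
$491999 - O{\left(o{\left(13,1 \right)} \right)} = 491999 - \left(-351 - \left(6 - 13^{2}\right)\right) = 491999 - \left(-351 + \left(-6 + 169\right)\right) = 491999 - \left(-351 + 163\right) = 491999 - -188 = 491999 + 188 = 492187$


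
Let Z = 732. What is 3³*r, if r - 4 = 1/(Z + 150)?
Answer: 10587/98 ≈ 108.03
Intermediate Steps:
r = 3529/882 (r = 4 + 1/(732 + 150) = 4 + 1/882 = 3529/882 ≈ 4.0011)
3³*r = 3³*(3529/882) = 27*(3529/882) = 10587/98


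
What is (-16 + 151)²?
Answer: 18225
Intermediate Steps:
(-16 + 151)² = 135² = 18225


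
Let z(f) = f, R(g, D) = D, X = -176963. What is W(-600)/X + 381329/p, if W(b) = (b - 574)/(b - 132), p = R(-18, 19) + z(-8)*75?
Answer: -24698091661729/37630474098 ≈ -656.33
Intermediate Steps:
p = -581 (p = 19 - 8*75 = 19 - 600 = -581)
W(b) = (-574 + b)/(-132 + b)
W(-600)/X + 381329/p = ((-574 - 600)/(-132 - 600))/(-176963) + 381329/(-581) = (-1174/(-732))*(-1/176963) + 381329*(-1/581) = -1/732*(-1174)*(-1/176963) - 381329/581 = (587/366)*(-1/176963) - 381329/581 = -587/64768458 - 381329/581 = -24698091661729/37630474098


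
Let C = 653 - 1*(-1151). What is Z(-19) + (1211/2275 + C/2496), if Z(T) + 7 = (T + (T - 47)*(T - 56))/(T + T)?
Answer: -40164599/296400 ≈ -135.51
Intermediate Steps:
C = 1804 (C = 653 + 1151 = 1804)
Z(T) = -7 + (T + (-56 + T)*(-47 + T))/(2*T) (Z(T) = -7 + (T + (T - 47)*(T - 56))/(T + T) = -7 + (T + (-47 + T)*(-56 + T))/((2*T)) = -7 + (T + (-56 + T)*(-47 + T))*(1/(2*T)) = -7 + (T + (-56 + T)*(-47 + T))/(2*T))
Z(-19) + (1211/2275 + C/2496) = (-58 + (½)*(-19) + 1316/(-19)) + (1211/2275 + 1804/2496) = (-58 - 19/2 + 1316*(-1/19)) + (1211*(1/2275) + 1804*(1/2496)) = (-58 - 19/2 - 1316/19) + (173/325 + 451/624) = -5197/38 + 19579/15600 = -40164599/296400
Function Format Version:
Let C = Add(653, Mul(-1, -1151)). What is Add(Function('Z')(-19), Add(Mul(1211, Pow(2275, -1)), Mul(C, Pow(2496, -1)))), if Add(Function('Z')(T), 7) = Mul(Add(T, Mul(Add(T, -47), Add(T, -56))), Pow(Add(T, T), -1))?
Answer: Rational(-40164599, 296400) ≈ -135.51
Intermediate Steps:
C = 1804 (C = Add(653, 1151) = 1804)
Function('Z')(T) = Add(-7, Mul(Rational(1, 2), Pow(T, -1), Add(T, Mul(Add(-56, T), Add(-47, T))))) (Function('Z')(T) = Add(-7, Mul(Add(T, Mul(Add(T, -47), Add(T, -56))), Pow(Add(T, T), -1))) = Add(-7, Mul(Add(T, Mul(Add(-47, T), Add(-56, T))), Pow(Mul(2, T), -1))) = Add(-7, Mul(Add(T, Mul(Add(-56, T), Add(-47, T))), Mul(Rational(1, 2), Pow(T, -1)))) = Add(-7, Mul(Rational(1, 2), Pow(T, -1), Add(T, Mul(Add(-56, T), Add(-47, T))))))
Add(Function('Z')(-19), Add(Mul(1211, Pow(2275, -1)), Mul(C, Pow(2496, -1)))) = Add(Add(-58, Mul(Rational(1, 2), -19), Mul(1316, Pow(-19, -1))), Add(Mul(1211, Pow(2275, -1)), Mul(1804, Pow(2496, -1)))) = Add(Add(-58, Rational(-19, 2), Mul(1316, Rational(-1, 19))), Add(Mul(1211, Rational(1, 2275)), Mul(1804, Rational(1, 2496)))) = Add(Add(-58, Rational(-19, 2), Rational(-1316, 19)), Add(Rational(173, 325), Rational(451, 624))) = Add(Rational(-5197, 38), Rational(19579, 15600)) = Rational(-40164599, 296400)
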